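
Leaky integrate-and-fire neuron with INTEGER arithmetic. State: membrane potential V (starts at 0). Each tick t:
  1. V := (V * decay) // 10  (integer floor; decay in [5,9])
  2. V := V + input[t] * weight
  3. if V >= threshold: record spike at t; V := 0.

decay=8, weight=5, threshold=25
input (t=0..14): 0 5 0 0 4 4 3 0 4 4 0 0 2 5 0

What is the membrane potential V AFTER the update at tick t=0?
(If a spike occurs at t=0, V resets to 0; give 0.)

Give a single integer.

Answer: 0

Derivation:
t=0: input=0 -> V=0
t=1: input=5 -> V=0 FIRE
t=2: input=0 -> V=0
t=3: input=0 -> V=0
t=4: input=4 -> V=20
t=5: input=4 -> V=0 FIRE
t=6: input=3 -> V=15
t=7: input=0 -> V=12
t=8: input=4 -> V=0 FIRE
t=9: input=4 -> V=20
t=10: input=0 -> V=16
t=11: input=0 -> V=12
t=12: input=2 -> V=19
t=13: input=5 -> V=0 FIRE
t=14: input=0 -> V=0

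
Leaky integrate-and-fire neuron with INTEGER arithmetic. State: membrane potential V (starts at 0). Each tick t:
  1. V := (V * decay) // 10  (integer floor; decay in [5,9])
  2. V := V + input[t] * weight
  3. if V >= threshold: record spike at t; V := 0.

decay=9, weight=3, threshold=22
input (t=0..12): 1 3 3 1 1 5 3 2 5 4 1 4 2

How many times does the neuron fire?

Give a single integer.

Answer: 3

Derivation:
t=0: input=1 -> V=3
t=1: input=3 -> V=11
t=2: input=3 -> V=18
t=3: input=1 -> V=19
t=4: input=1 -> V=20
t=5: input=5 -> V=0 FIRE
t=6: input=3 -> V=9
t=7: input=2 -> V=14
t=8: input=5 -> V=0 FIRE
t=9: input=4 -> V=12
t=10: input=1 -> V=13
t=11: input=4 -> V=0 FIRE
t=12: input=2 -> V=6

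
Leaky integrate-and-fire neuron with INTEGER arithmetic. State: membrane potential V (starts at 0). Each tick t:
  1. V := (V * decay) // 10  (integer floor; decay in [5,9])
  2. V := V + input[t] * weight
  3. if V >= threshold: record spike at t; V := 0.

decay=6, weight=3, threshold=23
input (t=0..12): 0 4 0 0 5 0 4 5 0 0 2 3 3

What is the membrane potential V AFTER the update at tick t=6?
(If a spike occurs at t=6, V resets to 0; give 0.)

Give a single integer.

Answer: 18

Derivation:
t=0: input=0 -> V=0
t=1: input=4 -> V=12
t=2: input=0 -> V=7
t=3: input=0 -> V=4
t=4: input=5 -> V=17
t=5: input=0 -> V=10
t=6: input=4 -> V=18
t=7: input=5 -> V=0 FIRE
t=8: input=0 -> V=0
t=9: input=0 -> V=0
t=10: input=2 -> V=6
t=11: input=3 -> V=12
t=12: input=3 -> V=16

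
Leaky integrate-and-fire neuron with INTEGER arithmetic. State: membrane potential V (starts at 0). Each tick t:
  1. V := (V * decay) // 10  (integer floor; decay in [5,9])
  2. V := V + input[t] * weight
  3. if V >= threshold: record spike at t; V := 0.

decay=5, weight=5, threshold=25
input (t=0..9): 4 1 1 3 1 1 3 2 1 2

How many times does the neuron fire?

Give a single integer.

Answer: 0

Derivation:
t=0: input=4 -> V=20
t=1: input=1 -> V=15
t=2: input=1 -> V=12
t=3: input=3 -> V=21
t=4: input=1 -> V=15
t=5: input=1 -> V=12
t=6: input=3 -> V=21
t=7: input=2 -> V=20
t=8: input=1 -> V=15
t=9: input=2 -> V=17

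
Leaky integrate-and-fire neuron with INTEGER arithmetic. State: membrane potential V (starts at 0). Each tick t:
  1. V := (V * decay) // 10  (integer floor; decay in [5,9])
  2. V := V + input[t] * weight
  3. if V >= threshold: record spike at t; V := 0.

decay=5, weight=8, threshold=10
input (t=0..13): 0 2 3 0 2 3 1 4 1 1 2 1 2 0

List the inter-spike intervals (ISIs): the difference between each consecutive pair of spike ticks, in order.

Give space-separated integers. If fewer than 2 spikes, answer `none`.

Answer: 1 2 1 2 2 1 2

Derivation:
t=0: input=0 -> V=0
t=1: input=2 -> V=0 FIRE
t=2: input=3 -> V=0 FIRE
t=3: input=0 -> V=0
t=4: input=2 -> V=0 FIRE
t=5: input=3 -> V=0 FIRE
t=6: input=1 -> V=8
t=7: input=4 -> V=0 FIRE
t=8: input=1 -> V=8
t=9: input=1 -> V=0 FIRE
t=10: input=2 -> V=0 FIRE
t=11: input=1 -> V=8
t=12: input=2 -> V=0 FIRE
t=13: input=0 -> V=0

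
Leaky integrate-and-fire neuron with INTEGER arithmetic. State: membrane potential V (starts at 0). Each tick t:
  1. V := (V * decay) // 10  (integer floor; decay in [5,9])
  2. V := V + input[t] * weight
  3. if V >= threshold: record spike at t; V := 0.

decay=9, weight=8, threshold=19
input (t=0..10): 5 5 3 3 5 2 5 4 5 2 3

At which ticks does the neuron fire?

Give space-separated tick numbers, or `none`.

Answer: 0 1 2 3 4 6 7 8 10

Derivation:
t=0: input=5 -> V=0 FIRE
t=1: input=5 -> V=0 FIRE
t=2: input=3 -> V=0 FIRE
t=3: input=3 -> V=0 FIRE
t=4: input=5 -> V=0 FIRE
t=5: input=2 -> V=16
t=6: input=5 -> V=0 FIRE
t=7: input=4 -> V=0 FIRE
t=8: input=5 -> V=0 FIRE
t=9: input=2 -> V=16
t=10: input=3 -> V=0 FIRE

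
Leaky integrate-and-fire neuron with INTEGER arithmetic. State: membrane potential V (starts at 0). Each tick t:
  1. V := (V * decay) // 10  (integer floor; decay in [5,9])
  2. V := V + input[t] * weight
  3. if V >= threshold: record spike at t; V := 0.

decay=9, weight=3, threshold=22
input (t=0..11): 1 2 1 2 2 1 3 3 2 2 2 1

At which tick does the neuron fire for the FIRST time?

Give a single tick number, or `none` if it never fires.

Answer: 6

Derivation:
t=0: input=1 -> V=3
t=1: input=2 -> V=8
t=2: input=1 -> V=10
t=3: input=2 -> V=15
t=4: input=2 -> V=19
t=5: input=1 -> V=20
t=6: input=3 -> V=0 FIRE
t=7: input=3 -> V=9
t=8: input=2 -> V=14
t=9: input=2 -> V=18
t=10: input=2 -> V=0 FIRE
t=11: input=1 -> V=3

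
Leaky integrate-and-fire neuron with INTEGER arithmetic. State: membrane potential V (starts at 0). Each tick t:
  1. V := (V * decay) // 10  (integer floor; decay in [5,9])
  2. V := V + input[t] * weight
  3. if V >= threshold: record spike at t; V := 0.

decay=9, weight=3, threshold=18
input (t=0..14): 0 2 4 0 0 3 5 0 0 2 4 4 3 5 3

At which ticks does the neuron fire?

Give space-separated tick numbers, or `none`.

Answer: 5 10 12 14

Derivation:
t=0: input=0 -> V=0
t=1: input=2 -> V=6
t=2: input=4 -> V=17
t=3: input=0 -> V=15
t=4: input=0 -> V=13
t=5: input=3 -> V=0 FIRE
t=6: input=5 -> V=15
t=7: input=0 -> V=13
t=8: input=0 -> V=11
t=9: input=2 -> V=15
t=10: input=4 -> V=0 FIRE
t=11: input=4 -> V=12
t=12: input=3 -> V=0 FIRE
t=13: input=5 -> V=15
t=14: input=3 -> V=0 FIRE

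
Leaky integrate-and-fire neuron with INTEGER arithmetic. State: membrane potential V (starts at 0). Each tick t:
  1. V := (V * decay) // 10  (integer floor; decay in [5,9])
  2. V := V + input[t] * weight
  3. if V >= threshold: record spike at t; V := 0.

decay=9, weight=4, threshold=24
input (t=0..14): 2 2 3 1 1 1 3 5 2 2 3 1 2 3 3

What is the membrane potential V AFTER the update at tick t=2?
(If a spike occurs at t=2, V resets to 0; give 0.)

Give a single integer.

t=0: input=2 -> V=8
t=1: input=2 -> V=15
t=2: input=3 -> V=0 FIRE
t=3: input=1 -> V=4
t=4: input=1 -> V=7
t=5: input=1 -> V=10
t=6: input=3 -> V=21
t=7: input=5 -> V=0 FIRE
t=8: input=2 -> V=8
t=9: input=2 -> V=15
t=10: input=3 -> V=0 FIRE
t=11: input=1 -> V=4
t=12: input=2 -> V=11
t=13: input=3 -> V=21
t=14: input=3 -> V=0 FIRE

Answer: 0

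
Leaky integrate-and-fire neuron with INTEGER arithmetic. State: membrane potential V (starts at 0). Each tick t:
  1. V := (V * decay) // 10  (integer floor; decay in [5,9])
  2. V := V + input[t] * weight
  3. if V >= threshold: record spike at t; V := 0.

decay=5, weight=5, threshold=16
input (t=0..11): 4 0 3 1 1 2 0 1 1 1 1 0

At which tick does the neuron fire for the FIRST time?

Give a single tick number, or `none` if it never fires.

t=0: input=4 -> V=0 FIRE
t=1: input=0 -> V=0
t=2: input=3 -> V=15
t=3: input=1 -> V=12
t=4: input=1 -> V=11
t=5: input=2 -> V=15
t=6: input=0 -> V=7
t=7: input=1 -> V=8
t=8: input=1 -> V=9
t=9: input=1 -> V=9
t=10: input=1 -> V=9
t=11: input=0 -> V=4

Answer: 0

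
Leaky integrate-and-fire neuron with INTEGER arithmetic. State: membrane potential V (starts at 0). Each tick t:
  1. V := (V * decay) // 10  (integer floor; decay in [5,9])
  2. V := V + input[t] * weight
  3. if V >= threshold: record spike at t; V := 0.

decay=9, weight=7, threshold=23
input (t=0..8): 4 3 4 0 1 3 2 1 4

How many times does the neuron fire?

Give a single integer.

t=0: input=4 -> V=0 FIRE
t=1: input=3 -> V=21
t=2: input=4 -> V=0 FIRE
t=3: input=0 -> V=0
t=4: input=1 -> V=7
t=5: input=3 -> V=0 FIRE
t=6: input=2 -> V=14
t=7: input=1 -> V=19
t=8: input=4 -> V=0 FIRE

Answer: 4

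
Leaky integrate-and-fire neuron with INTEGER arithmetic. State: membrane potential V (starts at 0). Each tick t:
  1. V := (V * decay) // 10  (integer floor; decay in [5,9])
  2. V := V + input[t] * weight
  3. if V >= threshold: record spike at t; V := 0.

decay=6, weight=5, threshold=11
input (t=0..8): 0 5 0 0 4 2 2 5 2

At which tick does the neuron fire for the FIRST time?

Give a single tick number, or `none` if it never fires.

Answer: 1

Derivation:
t=0: input=0 -> V=0
t=1: input=5 -> V=0 FIRE
t=2: input=0 -> V=0
t=3: input=0 -> V=0
t=4: input=4 -> V=0 FIRE
t=5: input=2 -> V=10
t=6: input=2 -> V=0 FIRE
t=7: input=5 -> V=0 FIRE
t=8: input=2 -> V=10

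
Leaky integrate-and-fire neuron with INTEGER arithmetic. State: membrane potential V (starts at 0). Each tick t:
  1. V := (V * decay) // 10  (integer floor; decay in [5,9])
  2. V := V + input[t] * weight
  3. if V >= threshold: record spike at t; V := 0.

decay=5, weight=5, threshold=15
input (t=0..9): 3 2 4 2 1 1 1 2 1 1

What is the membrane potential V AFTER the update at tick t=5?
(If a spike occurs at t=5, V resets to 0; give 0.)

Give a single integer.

Answer: 10

Derivation:
t=0: input=3 -> V=0 FIRE
t=1: input=2 -> V=10
t=2: input=4 -> V=0 FIRE
t=3: input=2 -> V=10
t=4: input=1 -> V=10
t=5: input=1 -> V=10
t=6: input=1 -> V=10
t=7: input=2 -> V=0 FIRE
t=8: input=1 -> V=5
t=9: input=1 -> V=7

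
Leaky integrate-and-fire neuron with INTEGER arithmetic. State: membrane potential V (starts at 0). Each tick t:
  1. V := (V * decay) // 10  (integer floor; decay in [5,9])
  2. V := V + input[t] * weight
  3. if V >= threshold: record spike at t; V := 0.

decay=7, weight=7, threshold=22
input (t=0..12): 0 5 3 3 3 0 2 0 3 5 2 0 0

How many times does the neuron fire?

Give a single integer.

t=0: input=0 -> V=0
t=1: input=5 -> V=0 FIRE
t=2: input=3 -> V=21
t=3: input=3 -> V=0 FIRE
t=4: input=3 -> V=21
t=5: input=0 -> V=14
t=6: input=2 -> V=0 FIRE
t=7: input=0 -> V=0
t=8: input=3 -> V=21
t=9: input=5 -> V=0 FIRE
t=10: input=2 -> V=14
t=11: input=0 -> V=9
t=12: input=0 -> V=6

Answer: 4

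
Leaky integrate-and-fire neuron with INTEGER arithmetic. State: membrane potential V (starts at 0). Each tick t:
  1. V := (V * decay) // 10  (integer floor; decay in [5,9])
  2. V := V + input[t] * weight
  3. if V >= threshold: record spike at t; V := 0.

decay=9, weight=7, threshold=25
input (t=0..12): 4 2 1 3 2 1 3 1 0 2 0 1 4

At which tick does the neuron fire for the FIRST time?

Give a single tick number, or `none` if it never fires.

Answer: 0

Derivation:
t=0: input=4 -> V=0 FIRE
t=1: input=2 -> V=14
t=2: input=1 -> V=19
t=3: input=3 -> V=0 FIRE
t=4: input=2 -> V=14
t=5: input=1 -> V=19
t=6: input=3 -> V=0 FIRE
t=7: input=1 -> V=7
t=8: input=0 -> V=6
t=9: input=2 -> V=19
t=10: input=0 -> V=17
t=11: input=1 -> V=22
t=12: input=4 -> V=0 FIRE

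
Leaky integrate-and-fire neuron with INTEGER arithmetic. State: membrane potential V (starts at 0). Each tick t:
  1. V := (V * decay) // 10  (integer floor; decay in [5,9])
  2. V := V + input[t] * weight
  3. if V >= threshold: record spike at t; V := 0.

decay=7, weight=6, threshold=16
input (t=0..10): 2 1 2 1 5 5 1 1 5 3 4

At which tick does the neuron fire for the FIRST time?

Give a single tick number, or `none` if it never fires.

Answer: 2

Derivation:
t=0: input=2 -> V=12
t=1: input=1 -> V=14
t=2: input=2 -> V=0 FIRE
t=3: input=1 -> V=6
t=4: input=5 -> V=0 FIRE
t=5: input=5 -> V=0 FIRE
t=6: input=1 -> V=6
t=7: input=1 -> V=10
t=8: input=5 -> V=0 FIRE
t=9: input=3 -> V=0 FIRE
t=10: input=4 -> V=0 FIRE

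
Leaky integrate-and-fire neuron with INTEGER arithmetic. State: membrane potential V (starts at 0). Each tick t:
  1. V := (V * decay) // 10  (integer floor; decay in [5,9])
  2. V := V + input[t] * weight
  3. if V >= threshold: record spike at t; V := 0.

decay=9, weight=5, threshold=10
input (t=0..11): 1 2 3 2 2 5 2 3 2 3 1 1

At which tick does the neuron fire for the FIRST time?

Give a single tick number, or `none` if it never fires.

Answer: 1

Derivation:
t=0: input=1 -> V=5
t=1: input=2 -> V=0 FIRE
t=2: input=3 -> V=0 FIRE
t=3: input=2 -> V=0 FIRE
t=4: input=2 -> V=0 FIRE
t=5: input=5 -> V=0 FIRE
t=6: input=2 -> V=0 FIRE
t=7: input=3 -> V=0 FIRE
t=8: input=2 -> V=0 FIRE
t=9: input=3 -> V=0 FIRE
t=10: input=1 -> V=5
t=11: input=1 -> V=9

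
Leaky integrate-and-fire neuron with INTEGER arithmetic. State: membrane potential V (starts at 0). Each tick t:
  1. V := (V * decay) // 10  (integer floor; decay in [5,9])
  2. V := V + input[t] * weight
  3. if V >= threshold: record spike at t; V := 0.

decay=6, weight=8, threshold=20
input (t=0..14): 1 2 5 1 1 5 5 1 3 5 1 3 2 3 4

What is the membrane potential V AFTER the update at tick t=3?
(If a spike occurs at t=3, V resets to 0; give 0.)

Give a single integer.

Answer: 8

Derivation:
t=0: input=1 -> V=8
t=1: input=2 -> V=0 FIRE
t=2: input=5 -> V=0 FIRE
t=3: input=1 -> V=8
t=4: input=1 -> V=12
t=5: input=5 -> V=0 FIRE
t=6: input=5 -> V=0 FIRE
t=7: input=1 -> V=8
t=8: input=3 -> V=0 FIRE
t=9: input=5 -> V=0 FIRE
t=10: input=1 -> V=8
t=11: input=3 -> V=0 FIRE
t=12: input=2 -> V=16
t=13: input=3 -> V=0 FIRE
t=14: input=4 -> V=0 FIRE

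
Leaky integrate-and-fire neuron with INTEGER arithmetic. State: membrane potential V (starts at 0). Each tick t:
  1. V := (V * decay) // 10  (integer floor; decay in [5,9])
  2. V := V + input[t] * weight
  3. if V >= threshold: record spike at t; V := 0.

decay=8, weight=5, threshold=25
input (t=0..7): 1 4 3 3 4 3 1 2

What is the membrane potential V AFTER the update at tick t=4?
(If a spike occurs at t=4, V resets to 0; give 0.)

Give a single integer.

t=0: input=1 -> V=5
t=1: input=4 -> V=24
t=2: input=3 -> V=0 FIRE
t=3: input=3 -> V=15
t=4: input=4 -> V=0 FIRE
t=5: input=3 -> V=15
t=6: input=1 -> V=17
t=7: input=2 -> V=23

Answer: 0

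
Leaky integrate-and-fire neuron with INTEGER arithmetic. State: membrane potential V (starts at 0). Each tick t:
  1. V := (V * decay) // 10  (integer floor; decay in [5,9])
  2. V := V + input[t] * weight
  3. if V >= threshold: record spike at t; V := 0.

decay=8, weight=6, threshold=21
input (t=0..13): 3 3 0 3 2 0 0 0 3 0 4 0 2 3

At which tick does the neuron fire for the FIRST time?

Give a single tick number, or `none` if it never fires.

t=0: input=3 -> V=18
t=1: input=3 -> V=0 FIRE
t=2: input=0 -> V=0
t=3: input=3 -> V=18
t=4: input=2 -> V=0 FIRE
t=5: input=0 -> V=0
t=6: input=0 -> V=0
t=7: input=0 -> V=0
t=8: input=3 -> V=18
t=9: input=0 -> V=14
t=10: input=4 -> V=0 FIRE
t=11: input=0 -> V=0
t=12: input=2 -> V=12
t=13: input=3 -> V=0 FIRE

Answer: 1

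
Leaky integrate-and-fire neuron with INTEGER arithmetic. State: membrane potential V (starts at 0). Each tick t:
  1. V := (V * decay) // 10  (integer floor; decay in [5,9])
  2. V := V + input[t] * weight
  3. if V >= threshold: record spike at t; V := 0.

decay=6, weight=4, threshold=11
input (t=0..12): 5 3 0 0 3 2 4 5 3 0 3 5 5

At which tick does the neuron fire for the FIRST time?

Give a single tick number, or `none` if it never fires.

Answer: 0

Derivation:
t=0: input=5 -> V=0 FIRE
t=1: input=3 -> V=0 FIRE
t=2: input=0 -> V=0
t=3: input=0 -> V=0
t=4: input=3 -> V=0 FIRE
t=5: input=2 -> V=8
t=6: input=4 -> V=0 FIRE
t=7: input=5 -> V=0 FIRE
t=8: input=3 -> V=0 FIRE
t=9: input=0 -> V=0
t=10: input=3 -> V=0 FIRE
t=11: input=5 -> V=0 FIRE
t=12: input=5 -> V=0 FIRE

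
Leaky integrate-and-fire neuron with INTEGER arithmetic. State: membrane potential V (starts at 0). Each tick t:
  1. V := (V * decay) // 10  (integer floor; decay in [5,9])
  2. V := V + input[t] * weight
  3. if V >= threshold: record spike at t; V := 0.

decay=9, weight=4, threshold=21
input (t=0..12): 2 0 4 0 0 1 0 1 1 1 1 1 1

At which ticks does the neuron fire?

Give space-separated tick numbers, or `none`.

t=0: input=2 -> V=8
t=1: input=0 -> V=7
t=2: input=4 -> V=0 FIRE
t=3: input=0 -> V=0
t=4: input=0 -> V=0
t=5: input=1 -> V=4
t=6: input=0 -> V=3
t=7: input=1 -> V=6
t=8: input=1 -> V=9
t=9: input=1 -> V=12
t=10: input=1 -> V=14
t=11: input=1 -> V=16
t=12: input=1 -> V=18

Answer: 2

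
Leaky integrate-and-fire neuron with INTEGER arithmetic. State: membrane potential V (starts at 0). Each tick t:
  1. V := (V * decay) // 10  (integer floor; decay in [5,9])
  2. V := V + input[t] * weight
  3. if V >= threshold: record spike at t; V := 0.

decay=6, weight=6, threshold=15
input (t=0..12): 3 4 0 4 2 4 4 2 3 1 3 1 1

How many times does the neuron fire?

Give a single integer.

t=0: input=3 -> V=0 FIRE
t=1: input=4 -> V=0 FIRE
t=2: input=0 -> V=0
t=3: input=4 -> V=0 FIRE
t=4: input=2 -> V=12
t=5: input=4 -> V=0 FIRE
t=6: input=4 -> V=0 FIRE
t=7: input=2 -> V=12
t=8: input=3 -> V=0 FIRE
t=9: input=1 -> V=6
t=10: input=3 -> V=0 FIRE
t=11: input=1 -> V=6
t=12: input=1 -> V=9

Answer: 7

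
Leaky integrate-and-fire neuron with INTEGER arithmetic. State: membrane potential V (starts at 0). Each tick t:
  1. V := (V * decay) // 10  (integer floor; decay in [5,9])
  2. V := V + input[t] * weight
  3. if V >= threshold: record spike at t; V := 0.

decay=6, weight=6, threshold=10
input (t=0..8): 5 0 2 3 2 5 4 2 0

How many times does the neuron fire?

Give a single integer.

t=0: input=5 -> V=0 FIRE
t=1: input=0 -> V=0
t=2: input=2 -> V=0 FIRE
t=3: input=3 -> V=0 FIRE
t=4: input=2 -> V=0 FIRE
t=5: input=5 -> V=0 FIRE
t=6: input=4 -> V=0 FIRE
t=7: input=2 -> V=0 FIRE
t=8: input=0 -> V=0

Answer: 7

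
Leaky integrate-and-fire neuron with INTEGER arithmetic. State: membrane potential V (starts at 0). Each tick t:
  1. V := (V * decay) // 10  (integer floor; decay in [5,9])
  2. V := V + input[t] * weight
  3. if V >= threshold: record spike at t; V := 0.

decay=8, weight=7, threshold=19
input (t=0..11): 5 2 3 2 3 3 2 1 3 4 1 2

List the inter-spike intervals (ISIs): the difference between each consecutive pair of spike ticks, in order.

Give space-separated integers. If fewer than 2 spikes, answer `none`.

Answer: 2 2 1 3 1 2

Derivation:
t=0: input=5 -> V=0 FIRE
t=1: input=2 -> V=14
t=2: input=3 -> V=0 FIRE
t=3: input=2 -> V=14
t=4: input=3 -> V=0 FIRE
t=5: input=3 -> V=0 FIRE
t=6: input=2 -> V=14
t=7: input=1 -> V=18
t=8: input=3 -> V=0 FIRE
t=9: input=4 -> V=0 FIRE
t=10: input=1 -> V=7
t=11: input=2 -> V=0 FIRE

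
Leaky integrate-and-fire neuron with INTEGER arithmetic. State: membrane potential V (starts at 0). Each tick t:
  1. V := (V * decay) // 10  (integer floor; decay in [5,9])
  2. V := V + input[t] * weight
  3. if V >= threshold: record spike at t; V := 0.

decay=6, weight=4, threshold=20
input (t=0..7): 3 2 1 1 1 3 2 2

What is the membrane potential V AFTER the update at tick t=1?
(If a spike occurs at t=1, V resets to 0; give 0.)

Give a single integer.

t=0: input=3 -> V=12
t=1: input=2 -> V=15
t=2: input=1 -> V=13
t=3: input=1 -> V=11
t=4: input=1 -> V=10
t=5: input=3 -> V=18
t=6: input=2 -> V=18
t=7: input=2 -> V=18

Answer: 15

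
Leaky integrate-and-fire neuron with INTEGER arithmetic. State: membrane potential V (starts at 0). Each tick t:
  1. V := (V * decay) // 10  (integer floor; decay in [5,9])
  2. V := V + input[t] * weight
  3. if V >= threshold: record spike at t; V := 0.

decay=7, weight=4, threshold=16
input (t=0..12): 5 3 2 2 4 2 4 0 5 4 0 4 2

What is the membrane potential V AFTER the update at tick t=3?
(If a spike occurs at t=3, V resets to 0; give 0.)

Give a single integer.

Answer: 8

Derivation:
t=0: input=5 -> V=0 FIRE
t=1: input=3 -> V=12
t=2: input=2 -> V=0 FIRE
t=3: input=2 -> V=8
t=4: input=4 -> V=0 FIRE
t=5: input=2 -> V=8
t=6: input=4 -> V=0 FIRE
t=7: input=0 -> V=0
t=8: input=5 -> V=0 FIRE
t=9: input=4 -> V=0 FIRE
t=10: input=0 -> V=0
t=11: input=4 -> V=0 FIRE
t=12: input=2 -> V=8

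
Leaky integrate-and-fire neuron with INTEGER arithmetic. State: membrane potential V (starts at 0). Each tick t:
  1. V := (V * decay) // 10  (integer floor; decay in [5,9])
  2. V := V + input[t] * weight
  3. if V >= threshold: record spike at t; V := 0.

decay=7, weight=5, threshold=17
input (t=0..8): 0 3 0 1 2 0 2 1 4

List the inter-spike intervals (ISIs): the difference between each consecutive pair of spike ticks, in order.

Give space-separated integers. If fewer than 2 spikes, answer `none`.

Answer: 4

Derivation:
t=0: input=0 -> V=0
t=1: input=3 -> V=15
t=2: input=0 -> V=10
t=3: input=1 -> V=12
t=4: input=2 -> V=0 FIRE
t=5: input=0 -> V=0
t=6: input=2 -> V=10
t=7: input=1 -> V=12
t=8: input=4 -> V=0 FIRE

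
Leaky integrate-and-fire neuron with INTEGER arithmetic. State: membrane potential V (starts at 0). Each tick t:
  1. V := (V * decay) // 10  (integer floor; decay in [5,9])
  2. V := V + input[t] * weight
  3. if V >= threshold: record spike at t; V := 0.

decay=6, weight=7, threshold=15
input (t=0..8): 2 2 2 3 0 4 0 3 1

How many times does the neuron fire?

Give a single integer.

Answer: 4

Derivation:
t=0: input=2 -> V=14
t=1: input=2 -> V=0 FIRE
t=2: input=2 -> V=14
t=3: input=3 -> V=0 FIRE
t=4: input=0 -> V=0
t=5: input=4 -> V=0 FIRE
t=6: input=0 -> V=0
t=7: input=3 -> V=0 FIRE
t=8: input=1 -> V=7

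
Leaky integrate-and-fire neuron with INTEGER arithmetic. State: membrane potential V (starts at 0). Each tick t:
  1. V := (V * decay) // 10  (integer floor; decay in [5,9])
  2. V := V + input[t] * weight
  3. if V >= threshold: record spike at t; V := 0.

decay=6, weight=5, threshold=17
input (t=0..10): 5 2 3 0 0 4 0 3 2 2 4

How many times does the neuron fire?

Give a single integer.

Answer: 5

Derivation:
t=0: input=5 -> V=0 FIRE
t=1: input=2 -> V=10
t=2: input=3 -> V=0 FIRE
t=3: input=0 -> V=0
t=4: input=0 -> V=0
t=5: input=4 -> V=0 FIRE
t=6: input=0 -> V=0
t=7: input=3 -> V=15
t=8: input=2 -> V=0 FIRE
t=9: input=2 -> V=10
t=10: input=4 -> V=0 FIRE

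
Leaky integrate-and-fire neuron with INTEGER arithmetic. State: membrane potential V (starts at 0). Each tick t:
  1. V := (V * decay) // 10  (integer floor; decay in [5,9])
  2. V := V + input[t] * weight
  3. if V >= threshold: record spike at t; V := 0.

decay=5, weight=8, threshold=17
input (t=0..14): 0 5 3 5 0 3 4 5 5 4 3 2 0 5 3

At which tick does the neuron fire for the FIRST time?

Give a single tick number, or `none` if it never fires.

t=0: input=0 -> V=0
t=1: input=5 -> V=0 FIRE
t=2: input=3 -> V=0 FIRE
t=3: input=5 -> V=0 FIRE
t=4: input=0 -> V=0
t=5: input=3 -> V=0 FIRE
t=6: input=4 -> V=0 FIRE
t=7: input=5 -> V=0 FIRE
t=8: input=5 -> V=0 FIRE
t=9: input=4 -> V=0 FIRE
t=10: input=3 -> V=0 FIRE
t=11: input=2 -> V=16
t=12: input=0 -> V=8
t=13: input=5 -> V=0 FIRE
t=14: input=3 -> V=0 FIRE

Answer: 1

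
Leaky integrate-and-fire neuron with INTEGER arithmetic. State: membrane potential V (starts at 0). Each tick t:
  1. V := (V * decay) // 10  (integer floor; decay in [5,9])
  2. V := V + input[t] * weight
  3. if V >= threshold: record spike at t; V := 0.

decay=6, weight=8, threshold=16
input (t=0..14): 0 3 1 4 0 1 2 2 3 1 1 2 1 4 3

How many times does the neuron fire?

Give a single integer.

t=0: input=0 -> V=0
t=1: input=3 -> V=0 FIRE
t=2: input=1 -> V=8
t=3: input=4 -> V=0 FIRE
t=4: input=0 -> V=0
t=5: input=1 -> V=8
t=6: input=2 -> V=0 FIRE
t=7: input=2 -> V=0 FIRE
t=8: input=3 -> V=0 FIRE
t=9: input=1 -> V=8
t=10: input=1 -> V=12
t=11: input=2 -> V=0 FIRE
t=12: input=1 -> V=8
t=13: input=4 -> V=0 FIRE
t=14: input=3 -> V=0 FIRE

Answer: 8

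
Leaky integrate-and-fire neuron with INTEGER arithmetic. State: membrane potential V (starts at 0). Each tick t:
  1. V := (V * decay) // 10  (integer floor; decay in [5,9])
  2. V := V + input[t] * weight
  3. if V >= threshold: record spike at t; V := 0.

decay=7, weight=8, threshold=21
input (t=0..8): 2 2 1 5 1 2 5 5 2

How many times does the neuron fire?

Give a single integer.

Answer: 5

Derivation:
t=0: input=2 -> V=16
t=1: input=2 -> V=0 FIRE
t=2: input=1 -> V=8
t=3: input=5 -> V=0 FIRE
t=4: input=1 -> V=8
t=5: input=2 -> V=0 FIRE
t=6: input=5 -> V=0 FIRE
t=7: input=5 -> V=0 FIRE
t=8: input=2 -> V=16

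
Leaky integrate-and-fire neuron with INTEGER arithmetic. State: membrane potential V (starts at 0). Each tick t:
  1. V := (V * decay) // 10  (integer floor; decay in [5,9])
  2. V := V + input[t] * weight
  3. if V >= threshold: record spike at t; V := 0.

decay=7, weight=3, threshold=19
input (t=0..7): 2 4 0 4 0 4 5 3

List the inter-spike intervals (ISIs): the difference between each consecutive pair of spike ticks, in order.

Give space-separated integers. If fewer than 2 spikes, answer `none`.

Answer: 3

Derivation:
t=0: input=2 -> V=6
t=1: input=4 -> V=16
t=2: input=0 -> V=11
t=3: input=4 -> V=0 FIRE
t=4: input=0 -> V=0
t=5: input=4 -> V=12
t=6: input=5 -> V=0 FIRE
t=7: input=3 -> V=9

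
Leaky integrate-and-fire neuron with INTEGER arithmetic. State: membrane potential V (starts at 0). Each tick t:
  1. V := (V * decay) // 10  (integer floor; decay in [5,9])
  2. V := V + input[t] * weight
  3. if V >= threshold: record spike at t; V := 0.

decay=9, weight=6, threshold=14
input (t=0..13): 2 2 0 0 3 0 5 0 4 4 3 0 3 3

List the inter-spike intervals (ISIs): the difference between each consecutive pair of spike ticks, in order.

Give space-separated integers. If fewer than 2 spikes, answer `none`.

t=0: input=2 -> V=12
t=1: input=2 -> V=0 FIRE
t=2: input=0 -> V=0
t=3: input=0 -> V=0
t=4: input=3 -> V=0 FIRE
t=5: input=0 -> V=0
t=6: input=5 -> V=0 FIRE
t=7: input=0 -> V=0
t=8: input=4 -> V=0 FIRE
t=9: input=4 -> V=0 FIRE
t=10: input=3 -> V=0 FIRE
t=11: input=0 -> V=0
t=12: input=3 -> V=0 FIRE
t=13: input=3 -> V=0 FIRE

Answer: 3 2 2 1 1 2 1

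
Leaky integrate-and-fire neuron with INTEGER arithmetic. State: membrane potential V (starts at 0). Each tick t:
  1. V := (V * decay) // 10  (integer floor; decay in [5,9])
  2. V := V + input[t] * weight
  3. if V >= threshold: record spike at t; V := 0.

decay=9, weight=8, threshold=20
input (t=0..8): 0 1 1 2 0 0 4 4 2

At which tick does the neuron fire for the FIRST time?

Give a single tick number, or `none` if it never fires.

Answer: 3

Derivation:
t=0: input=0 -> V=0
t=1: input=1 -> V=8
t=2: input=1 -> V=15
t=3: input=2 -> V=0 FIRE
t=4: input=0 -> V=0
t=5: input=0 -> V=0
t=6: input=4 -> V=0 FIRE
t=7: input=4 -> V=0 FIRE
t=8: input=2 -> V=16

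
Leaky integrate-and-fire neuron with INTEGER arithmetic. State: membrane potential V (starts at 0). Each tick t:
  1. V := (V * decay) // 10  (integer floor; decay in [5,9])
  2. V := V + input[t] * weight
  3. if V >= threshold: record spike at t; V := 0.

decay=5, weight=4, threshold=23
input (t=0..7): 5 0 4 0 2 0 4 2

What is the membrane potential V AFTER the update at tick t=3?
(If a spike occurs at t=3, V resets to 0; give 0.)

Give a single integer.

t=0: input=5 -> V=20
t=1: input=0 -> V=10
t=2: input=4 -> V=21
t=3: input=0 -> V=10
t=4: input=2 -> V=13
t=5: input=0 -> V=6
t=6: input=4 -> V=19
t=7: input=2 -> V=17

Answer: 10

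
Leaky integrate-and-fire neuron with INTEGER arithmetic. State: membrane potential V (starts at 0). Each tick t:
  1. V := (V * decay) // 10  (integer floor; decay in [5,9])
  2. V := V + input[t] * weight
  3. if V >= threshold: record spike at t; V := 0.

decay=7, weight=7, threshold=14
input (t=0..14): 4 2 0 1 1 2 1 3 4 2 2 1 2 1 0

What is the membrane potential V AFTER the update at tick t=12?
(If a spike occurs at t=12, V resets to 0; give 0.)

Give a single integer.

t=0: input=4 -> V=0 FIRE
t=1: input=2 -> V=0 FIRE
t=2: input=0 -> V=0
t=3: input=1 -> V=7
t=4: input=1 -> V=11
t=5: input=2 -> V=0 FIRE
t=6: input=1 -> V=7
t=7: input=3 -> V=0 FIRE
t=8: input=4 -> V=0 FIRE
t=9: input=2 -> V=0 FIRE
t=10: input=2 -> V=0 FIRE
t=11: input=1 -> V=7
t=12: input=2 -> V=0 FIRE
t=13: input=1 -> V=7
t=14: input=0 -> V=4

Answer: 0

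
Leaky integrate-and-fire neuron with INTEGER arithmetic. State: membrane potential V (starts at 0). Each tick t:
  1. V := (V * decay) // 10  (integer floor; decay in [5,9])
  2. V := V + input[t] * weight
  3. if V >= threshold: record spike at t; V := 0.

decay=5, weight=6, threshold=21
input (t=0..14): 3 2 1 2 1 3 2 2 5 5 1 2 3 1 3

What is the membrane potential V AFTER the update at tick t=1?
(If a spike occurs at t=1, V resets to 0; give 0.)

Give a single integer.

Answer: 0

Derivation:
t=0: input=3 -> V=18
t=1: input=2 -> V=0 FIRE
t=2: input=1 -> V=6
t=3: input=2 -> V=15
t=4: input=1 -> V=13
t=5: input=3 -> V=0 FIRE
t=6: input=2 -> V=12
t=7: input=2 -> V=18
t=8: input=5 -> V=0 FIRE
t=9: input=5 -> V=0 FIRE
t=10: input=1 -> V=6
t=11: input=2 -> V=15
t=12: input=3 -> V=0 FIRE
t=13: input=1 -> V=6
t=14: input=3 -> V=0 FIRE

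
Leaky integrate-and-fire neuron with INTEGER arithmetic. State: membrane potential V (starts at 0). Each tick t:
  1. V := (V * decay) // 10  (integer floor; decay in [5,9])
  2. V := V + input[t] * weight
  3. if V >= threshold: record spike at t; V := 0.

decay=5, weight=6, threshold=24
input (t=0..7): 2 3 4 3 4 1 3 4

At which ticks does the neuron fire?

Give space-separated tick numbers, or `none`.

Answer: 1 2 4 7

Derivation:
t=0: input=2 -> V=12
t=1: input=3 -> V=0 FIRE
t=2: input=4 -> V=0 FIRE
t=3: input=3 -> V=18
t=4: input=4 -> V=0 FIRE
t=5: input=1 -> V=6
t=6: input=3 -> V=21
t=7: input=4 -> V=0 FIRE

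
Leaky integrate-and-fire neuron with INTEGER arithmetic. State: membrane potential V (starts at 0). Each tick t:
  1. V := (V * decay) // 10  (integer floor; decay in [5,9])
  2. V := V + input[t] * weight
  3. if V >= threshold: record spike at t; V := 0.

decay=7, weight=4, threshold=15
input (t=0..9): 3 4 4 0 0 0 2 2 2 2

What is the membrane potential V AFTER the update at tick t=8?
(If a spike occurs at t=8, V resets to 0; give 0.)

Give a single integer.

t=0: input=3 -> V=12
t=1: input=4 -> V=0 FIRE
t=2: input=4 -> V=0 FIRE
t=3: input=0 -> V=0
t=4: input=0 -> V=0
t=5: input=0 -> V=0
t=6: input=2 -> V=8
t=7: input=2 -> V=13
t=8: input=2 -> V=0 FIRE
t=9: input=2 -> V=8

Answer: 0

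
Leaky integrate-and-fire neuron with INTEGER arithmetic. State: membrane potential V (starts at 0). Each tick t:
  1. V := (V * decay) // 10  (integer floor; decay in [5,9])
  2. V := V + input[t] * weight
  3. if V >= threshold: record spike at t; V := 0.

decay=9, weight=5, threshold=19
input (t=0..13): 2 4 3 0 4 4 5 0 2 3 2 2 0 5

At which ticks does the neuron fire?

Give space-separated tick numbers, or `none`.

t=0: input=2 -> V=10
t=1: input=4 -> V=0 FIRE
t=2: input=3 -> V=15
t=3: input=0 -> V=13
t=4: input=4 -> V=0 FIRE
t=5: input=4 -> V=0 FIRE
t=6: input=5 -> V=0 FIRE
t=7: input=0 -> V=0
t=8: input=2 -> V=10
t=9: input=3 -> V=0 FIRE
t=10: input=2 -> V=10
t=11: input=2 -> V=0 FIRE
t=12: input=0 -> V=0
t=13: input=5 -> V=0 FIRE

Answer: 1 4 5 6 9 11 13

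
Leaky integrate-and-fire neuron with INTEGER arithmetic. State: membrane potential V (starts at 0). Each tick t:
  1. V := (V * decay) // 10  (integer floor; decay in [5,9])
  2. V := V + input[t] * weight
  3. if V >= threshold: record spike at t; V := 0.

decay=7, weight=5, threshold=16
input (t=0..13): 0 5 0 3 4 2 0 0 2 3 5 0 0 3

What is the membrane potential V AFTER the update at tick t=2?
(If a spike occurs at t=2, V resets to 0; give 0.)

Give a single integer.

Answer: 0

Derivation:
t=0: input=0 -> V=0
t=1: input=5 -> V=0 FIRE
t=2: input=0 -> V=0
t=3: input=3 -> V=15
t=4: input=4 -> V=0 FIRE
t=5: input=2 -> V=10
t=6: input=0 -> V=7
t=7: input=0 -> V=4
t=8: input=2 -> V=12
t=9: input=3 -> V=0 FIRE
t=10: input=5 -> V=0 FIRE
t=11: input=0 -> V=0
t=12: input=0 -> V=0
t=13: input=3 -> V=15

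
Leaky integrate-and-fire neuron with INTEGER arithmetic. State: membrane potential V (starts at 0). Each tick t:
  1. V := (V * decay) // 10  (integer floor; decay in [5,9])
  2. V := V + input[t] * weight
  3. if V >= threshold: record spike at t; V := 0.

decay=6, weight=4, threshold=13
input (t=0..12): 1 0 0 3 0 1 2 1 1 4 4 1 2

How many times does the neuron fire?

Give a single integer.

t=0: input=1 -> V=4
t=1: input=0 -> V=2
t=2: input=0 -> V=1
t=3: input=3 -> V=12
t=4: input=0 -> V=7
t=5: input=1 -> V=8
t=6: input=2 -> V=12
t=7: input=1 -> V=11
t=8: input=1 -> V=10
t=9: input=4 -> V=0 FIRE
t=10: input=4 -> V=0 FIRE
t=11: input=1 -> V=4
t=12: input=2 -> V=10

Answer: 2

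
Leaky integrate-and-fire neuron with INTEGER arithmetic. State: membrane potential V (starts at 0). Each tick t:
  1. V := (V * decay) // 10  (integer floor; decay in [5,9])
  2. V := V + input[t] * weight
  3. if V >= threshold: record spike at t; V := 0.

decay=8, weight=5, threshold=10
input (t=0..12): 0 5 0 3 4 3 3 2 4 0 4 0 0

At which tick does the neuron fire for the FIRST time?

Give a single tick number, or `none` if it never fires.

Answer: 1

Derivation:
t=0: input=0 -> V=0
t=1: input=5 -> V=0 FIRE
t=2: input=0 -> V=0
t=3: input=3 -> V=0 FIRE
t=4: input=4 -> V=0 FIRE
t=5: input=3 -> V=0 FIRE
t=6: input=3 -> V=0 FIRE
t=7: input=2 -> V=0 FIRE
t=8: input=4 -> V=0 FIRE
t=9: input=0 -> V=0
t=10: input=4 -> V=0 FIRE
t=11: input=0 -> V=0
t=12: input=0 -> V=0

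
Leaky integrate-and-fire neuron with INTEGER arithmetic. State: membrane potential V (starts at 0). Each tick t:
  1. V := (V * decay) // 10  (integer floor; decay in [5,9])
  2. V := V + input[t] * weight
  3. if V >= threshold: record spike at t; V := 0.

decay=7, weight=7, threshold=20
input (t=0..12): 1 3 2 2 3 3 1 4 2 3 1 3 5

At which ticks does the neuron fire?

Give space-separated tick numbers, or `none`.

Answer: 1 3 4 5 7 9 11 12

Derivation:
t=0: input=1 -> V=7
t=1: input=3 -> V=0 FIRE
t=2: input=2 -> V=14
t=3: input=2 -> V=0 FIRE
t=4: input=3 -> V=0 FIRE
t=5: input=3 -> V=0 FIRE
t=6: input=1 -> V=7
t=7: input=4 -> V=0 FIRE
t=8: input=2 -> V=14
t=9: input=3 -> V=0 FIRE
t=10: input=1 -> V=7
t=11: input=3 -> V=0 FIRE
t=12: input=5 -> V=0 FIRE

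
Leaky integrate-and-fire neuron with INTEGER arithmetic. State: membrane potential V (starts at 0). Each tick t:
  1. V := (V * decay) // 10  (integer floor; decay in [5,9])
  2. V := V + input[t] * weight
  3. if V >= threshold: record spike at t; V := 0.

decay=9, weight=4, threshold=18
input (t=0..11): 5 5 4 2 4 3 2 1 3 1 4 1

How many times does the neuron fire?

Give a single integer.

t=0: input=5 -> V=0 FIRE
t=1: input=5 -> V=0 FIRE
t=2: input=4 -> V=16
t=3: input=2 -> V=0 FIRE
t=4: input=4 -> V=16
t=5: input=3 -> V=0 FIRE
t=6: input=2 -> V=8
t=7: input=1 -> V=11
t=8: input=3 -> V=0 FIRE
t=9: input=1 -> V=4
t=10: input=4 -> V=0 FIRE
t=11: input=1 -> V=4

Answer: 6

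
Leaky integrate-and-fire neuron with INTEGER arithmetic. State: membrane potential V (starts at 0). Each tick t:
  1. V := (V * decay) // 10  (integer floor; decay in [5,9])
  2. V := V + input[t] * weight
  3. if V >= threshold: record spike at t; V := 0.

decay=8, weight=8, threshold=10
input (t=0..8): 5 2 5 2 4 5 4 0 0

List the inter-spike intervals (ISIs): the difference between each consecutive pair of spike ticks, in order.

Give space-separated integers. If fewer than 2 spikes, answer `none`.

t=0: input=5 -> V=0 FIRE
t=1: input=2 -> V=0 FIRE
t=2: input=5 -> V=0 FIRE
t=3: input=2 -> V=0 FIRE
t=4: input=4 -> V=0 FIRE
t=5: input=5 -> V=0 FIRE
t=6: input=4 -> V=0 FIRE
t=7: input=0 -> V=0
t=8: input=0 -> V=0

Answer: 1 1 1 1 1 1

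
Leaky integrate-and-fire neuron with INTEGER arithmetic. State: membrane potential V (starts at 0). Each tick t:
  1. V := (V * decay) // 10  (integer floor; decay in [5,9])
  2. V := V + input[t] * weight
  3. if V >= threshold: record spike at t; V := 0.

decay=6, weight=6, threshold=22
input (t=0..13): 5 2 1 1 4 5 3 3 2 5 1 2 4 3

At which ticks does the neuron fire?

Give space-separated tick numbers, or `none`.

Answer: 0 4 5 7 9 12

Derivation:
t=0: input=5 -> V=0 FIRE
t=1: input=2 -> V=12
t=2: input=1 -> V=13
t=3: input=1 -> V=13
t=4: input=4 -> V=0 FIRE
t=5: input=5 -> V=0 FIRE
t=6: input=3 -> V=18
t=7: input=3 -> V=0 FIRE
t=8: input=2 -> V=12
t=9: input=5 -> V=0 FIRE
t=10: input=1 -> V=6
t=11: input=2 -> V=15
t=12: input=4 -> V=0 FIRE
t=13: input=3 -> V=18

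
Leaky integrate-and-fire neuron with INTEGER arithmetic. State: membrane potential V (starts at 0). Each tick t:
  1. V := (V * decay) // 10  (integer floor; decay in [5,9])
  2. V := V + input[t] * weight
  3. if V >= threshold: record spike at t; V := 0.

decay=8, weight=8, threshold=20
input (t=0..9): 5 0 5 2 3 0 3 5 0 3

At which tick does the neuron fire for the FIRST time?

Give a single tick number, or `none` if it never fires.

t=0: input=5 -> V=0 FIRE
t=1: input=0 -> V=0
t=2: input=5 -> V=0 FIRE
t=3: input=2 -> V=16
t=4: input=3 -> V=0 FIRE
t=5: input=0 -> V=0
t=6: input=3 -> V=0 FIRE
t=7: input=5 -> V=0 FIRE
t=8: input=0 -> V=0
t=9: input=3 -> V=0 FIRE

Answer: 0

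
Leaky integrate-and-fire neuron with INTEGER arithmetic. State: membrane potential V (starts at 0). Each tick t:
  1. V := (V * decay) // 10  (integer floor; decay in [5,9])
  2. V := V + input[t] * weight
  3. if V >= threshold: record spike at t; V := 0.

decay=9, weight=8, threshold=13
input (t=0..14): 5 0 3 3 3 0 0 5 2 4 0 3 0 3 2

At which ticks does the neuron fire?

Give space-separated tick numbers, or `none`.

t=0: input=5 -> V=0 FIRE
t=1: input=0 -> V=0
t=2: input=3 -> V=0 FIRE
t=3: input=3 -> V=0 FIRE
t=4: input=3 -> V=0 FIRE
t=5: input=0 -> V=0
t=6: input=0 -> V=0
t=7: input=5 -> V=0 FIRE
t=8: input=2 -> V=0 FIRE
t=9: input=4 -> V=0 FIRE
t=10: input=0 -> V=0
t=11: input=3 -> V=0 FIRE
t=12: input=0 -> V=0
t=13: input=3 -> V=0 FIRE
t=14: input=2 -> V=0 FIRE

Answer: 0 2 3 4 7 8 9 11 13 14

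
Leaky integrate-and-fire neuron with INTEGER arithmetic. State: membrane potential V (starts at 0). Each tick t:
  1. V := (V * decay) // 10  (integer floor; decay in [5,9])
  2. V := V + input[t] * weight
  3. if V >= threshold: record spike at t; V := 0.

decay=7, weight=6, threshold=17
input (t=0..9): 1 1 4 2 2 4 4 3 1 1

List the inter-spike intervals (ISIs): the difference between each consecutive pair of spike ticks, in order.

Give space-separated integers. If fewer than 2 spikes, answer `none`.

t=0: input=1 -> V=6
t=1: input=1 -> V=10
t=2: input=4 -> V=0 FIRE
t=3: input=2 -> V=12
t=4: input=2 -> V=0 FIRE
t=5: input=4 -> V=0 FIRE
t=6: input=4 -> V=0 FIRE
t=7: input=3 -> V=0 FIRE
t=8: input=1 -> V=6
t=9: input=1 -> V=10

Answer: 2 1 1 1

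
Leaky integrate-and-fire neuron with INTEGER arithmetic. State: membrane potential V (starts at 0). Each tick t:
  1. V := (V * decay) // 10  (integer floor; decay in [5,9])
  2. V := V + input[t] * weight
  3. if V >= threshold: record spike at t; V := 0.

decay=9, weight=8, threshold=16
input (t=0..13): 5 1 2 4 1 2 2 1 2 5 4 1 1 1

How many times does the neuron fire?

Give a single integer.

Answer: 9

Derivation:
t=0: input=5 -> V=0 FIRE
t=1: input=1 -> V=8
t=2: input=2 -> V=0 FIRE
t=3: input=4 -> V=0 FIRE
t=4: input=1 -> V=8
t=5: input=2 -> V=0 FIRE
t=6: input=2 -> V=0 FIRE
t=7: input=1 -> V=8
t=8: input=2 -> V=0 FIRE
t=9: input=5 -> V=0 FIRE
t=10: input=4 -> V=0 FIRE
t=11: input=1 -> V=8
t=12: input=1 -> V=15
t=13: input=1 -> V=0 FIRE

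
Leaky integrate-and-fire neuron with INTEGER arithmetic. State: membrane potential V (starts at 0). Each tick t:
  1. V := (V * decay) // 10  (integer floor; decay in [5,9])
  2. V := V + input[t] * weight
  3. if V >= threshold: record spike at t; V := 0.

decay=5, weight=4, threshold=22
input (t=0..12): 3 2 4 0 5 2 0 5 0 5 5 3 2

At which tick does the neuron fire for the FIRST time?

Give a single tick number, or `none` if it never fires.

t=0: input=3 -> V=12
t=1: input=2 -> V=14
t=2: input=4 -> V=0 FIRE
t=3: input=0 -> V=0
t=4: input=5 -> V=20
t=5: input=2 -> V=18
t=6: input=0 -> V=9
t=7: input=5 -> V=0 FIRE
t=8: input=0 -> V=0
t=9: input=5 -> V=20
t=10: input=5 -> V=0 FIRE
t=11: input=3 -> V=12
t=12: input=2 -> V=14

Answer: 2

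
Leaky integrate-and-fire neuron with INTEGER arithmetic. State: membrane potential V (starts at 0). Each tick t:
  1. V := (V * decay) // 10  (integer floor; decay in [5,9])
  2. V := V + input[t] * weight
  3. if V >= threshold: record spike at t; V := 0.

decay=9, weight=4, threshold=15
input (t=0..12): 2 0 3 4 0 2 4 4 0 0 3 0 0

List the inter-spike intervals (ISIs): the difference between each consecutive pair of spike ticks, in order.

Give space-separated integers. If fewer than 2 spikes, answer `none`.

Answer: 1 3 1

Derivation:
t=0: input=2 -> V=8
t=1: input=0 -> V=7
t=2: input=3 -> V=0 FIRE
t=3: input=4 -> V=0 FIRE
t=4: input=0 -> V=0
t=5: input=2 -> V=8
t=6: input=4 -> V=0 FIRE
t=7: input=4 -> V=0 FIRE
t=8: input=0 -> V=0
t=9: input=0 -> V=0
t=10: input=3 -> V=12
t=11: input=0 -> V=10
t=12: input=0 -> V=9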